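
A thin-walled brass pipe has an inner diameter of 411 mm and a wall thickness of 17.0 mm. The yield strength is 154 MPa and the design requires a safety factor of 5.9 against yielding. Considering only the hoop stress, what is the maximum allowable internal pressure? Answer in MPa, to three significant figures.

p_allow = 2.16 MPa

σ_allow = 154/5.9 = 26.10 MPa.
σ_h = pD/(2t) → p_allow = 2σ_allow t/D = 2×26.10×17.0/411 = 2.159 MPa.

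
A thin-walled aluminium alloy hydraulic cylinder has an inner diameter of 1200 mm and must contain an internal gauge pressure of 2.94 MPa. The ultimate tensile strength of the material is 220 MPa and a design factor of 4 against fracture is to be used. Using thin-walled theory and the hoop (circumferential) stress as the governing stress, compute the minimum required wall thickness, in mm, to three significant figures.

t = 32.1 mm

σ_allow = 220/4 = 55.00 MPa.
Hoop stress σ_h = pD/(2t), so t = pD/(2σ_allow) = 2.94×1200/(2×55.00) = 32.07 mm.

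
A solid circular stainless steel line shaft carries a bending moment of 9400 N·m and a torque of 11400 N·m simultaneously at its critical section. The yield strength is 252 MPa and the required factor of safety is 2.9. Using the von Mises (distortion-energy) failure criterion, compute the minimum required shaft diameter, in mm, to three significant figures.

σ_allow = σ_y/n = 252/2.9 = 86.90 MPa.
For a solid shaft σ_b = 32M/(πd³) and τ = 16T/(πd³), so the von Mises stress is σ' = (16/πd³)·√(4M²+3T²).
√(4M²+3T²) = √(4×(9.400×10^6)² + 3×(1.140×10^7)²) = 2.726×10^7 N·mm.
d³ = 16×2.726×10^7/(π×86.90) = 1.598×10^6 mm³.
d = 116.9 mm.

d = 117 mm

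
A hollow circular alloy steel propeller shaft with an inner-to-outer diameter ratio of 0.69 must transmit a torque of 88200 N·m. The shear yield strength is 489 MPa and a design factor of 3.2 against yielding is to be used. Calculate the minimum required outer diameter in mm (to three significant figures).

τ_allow = 489/3.2 = 152.8 MPa.
For a hollow shaft τ = 16T/[πd_o³(1−k⁴)] with k = 0.69, so 1−k⁴ = 0.7733.
d_o³ = 16T/[π τ_allow (1−k⁴)] = 16×8.8200×10^7/(π×152.8×0.7733) = 3.801×10^6 mm³.
d_o = 156.1 mm.

d_o = 156 mm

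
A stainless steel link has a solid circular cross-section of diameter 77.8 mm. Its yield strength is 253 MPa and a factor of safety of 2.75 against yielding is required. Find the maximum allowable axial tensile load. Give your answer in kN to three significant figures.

F_allow = 437 kN

σ_allow = 253/2.75 = 92.00 MPa.
A = πd²/4 = π×77.8²/4 = 4754 mm².
F_allow = σ_allow × A = 92.00×4754 = 437400 N.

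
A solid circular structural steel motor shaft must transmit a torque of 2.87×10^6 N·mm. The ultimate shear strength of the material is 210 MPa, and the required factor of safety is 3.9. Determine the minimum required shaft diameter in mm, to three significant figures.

Allowable shear stress τ_allow = 210/3.9 = 53.85 MPa.
For a solid shaft τ = 16T/(πd³), so d³ = 16T/(π τ_allow) = 16×2870000/(π×53.85) = 271500 mm³.
d = (271500)^(1/3) = 64.75 mm.

d = 64.7 mm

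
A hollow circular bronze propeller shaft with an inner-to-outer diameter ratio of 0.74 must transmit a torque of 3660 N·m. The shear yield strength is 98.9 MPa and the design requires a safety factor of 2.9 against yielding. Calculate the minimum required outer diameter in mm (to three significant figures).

τ_allow = 98.9/2.9 = 34.10 MPa.
For a hollow shaft τ = 16T/[πd_o³(1−k⁴)] with k = 0.74, so 1−k⁴ = 0.7001.
d_o³ = 16T/[π τ_allow (1−k⁴)] = 16×3660000/(π×34.10×0.7001) = 780700 mm³.
d_o = 92.08 mm.

d_o = 92.1 mm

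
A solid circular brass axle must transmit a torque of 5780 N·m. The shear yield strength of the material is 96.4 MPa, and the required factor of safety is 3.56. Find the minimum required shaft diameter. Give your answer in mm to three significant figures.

Allowable shear stress τ_allow = 96.4/3.56 = 27.08 MPa.
For a solid shaft τ = 16T/(πd³), so d³ = 16T/(π τ_allow) = 16×5780000/(π×27.08) = 1.087×10^6 mm³.
d = (1.087×10^6)^(1/3) = 102.8 mm.

d = 103 mm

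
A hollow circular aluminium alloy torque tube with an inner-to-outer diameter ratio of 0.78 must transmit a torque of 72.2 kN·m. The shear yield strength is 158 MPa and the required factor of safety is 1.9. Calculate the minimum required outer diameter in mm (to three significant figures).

τ_allow = 158/1.9 = 83.16 MPa.
For a hollow shaft τ = 16T/[πd_o³(1−k⁴)] with k = 0.78, so 1−k⁴ = 0.6298.
d_o³ = 16T/[π τ_allow (1−k⁴)] = 16×7.2200×10^7/(π×83.16×0.6298) = 7.020×10^6 mm³.
d_o = 191.5 mm.

d_o = 191 mm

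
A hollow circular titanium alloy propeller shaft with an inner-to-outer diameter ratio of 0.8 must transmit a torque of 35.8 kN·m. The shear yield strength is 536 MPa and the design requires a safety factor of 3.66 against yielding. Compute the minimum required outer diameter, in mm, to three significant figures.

d_o = 128 mm

τ_allow = 536/3.66 = 146.4 MPa.
For a hollow shaft τ = 16T/[πd_o³(1−k⁴)] with k = 0.8, so 1−k⁴ = 0.5904.
d_o³ = 16T/[π τ_allow (1−k⁴)] = 16×3.5800×10^7/(π×146.4×0.5904) = 2.109×10^6 mm³.
d_o = 128.2 mm.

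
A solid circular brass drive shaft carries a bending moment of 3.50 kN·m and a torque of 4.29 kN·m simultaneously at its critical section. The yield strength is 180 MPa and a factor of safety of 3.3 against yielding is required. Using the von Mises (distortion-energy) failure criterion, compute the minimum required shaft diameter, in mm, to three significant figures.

d = 98.4 mm

σ_allow = σ_y/n = 180/3.3 = 54.55 MPa.
For a solid shaft σ_b = 32M/(πd³) and τ = 16T/(πd³), so the von Mises stress is σ' = (16/πd³)·√(4M²+3T²).
√(4M²+3T²) = √(4×(3.500×10^6)² + 3×(4.290×10^6)²) = 1.021×10^7 N·mm.
d³ = 16×1.021×10^7/(π×54.55) = 953200 mm³.
d = 98.41 mm.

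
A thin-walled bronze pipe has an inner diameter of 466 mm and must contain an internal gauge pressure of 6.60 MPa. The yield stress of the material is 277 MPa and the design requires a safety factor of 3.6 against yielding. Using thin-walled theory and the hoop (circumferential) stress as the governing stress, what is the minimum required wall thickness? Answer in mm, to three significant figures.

t = 20.0 mm

σ_allow = 277/3.6 = 76.94 MPa.
Hoop stress σ_h = pD/(2t), so t = pD/(2σ_allow) = 6.60×466/(2×76.94) = 19.99 mm.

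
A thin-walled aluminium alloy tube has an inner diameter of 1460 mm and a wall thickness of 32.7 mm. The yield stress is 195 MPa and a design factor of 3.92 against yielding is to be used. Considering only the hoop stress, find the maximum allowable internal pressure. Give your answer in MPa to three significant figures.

p_allow = 2.23 MPa

σ_allow = 195/3.92 = 49.74 MPa.
σ_h = pD/(2t) → p_allow = 2σ_allow t/D = 2×49.74×32.7/1460 = 2.228 MPa.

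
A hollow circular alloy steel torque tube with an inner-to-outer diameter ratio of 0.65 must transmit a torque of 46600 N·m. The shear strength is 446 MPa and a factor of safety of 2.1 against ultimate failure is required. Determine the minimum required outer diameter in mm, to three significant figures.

τ_allow = 446/2.1 = 212.4 MPa.
For a hollow shaft τ = 16T/[πd_o³(1−k⁴)] with k = 0.65, so 1−k⁴ = 0.8215.
d_o³ = 16T/[π τ_allow (1−k⁴)] = 16×4.6600×10^7/(π×212.4×0.8215) = 1.360×10^6 mm³.
d_o = 110.8 mm.

d_o = 111 mm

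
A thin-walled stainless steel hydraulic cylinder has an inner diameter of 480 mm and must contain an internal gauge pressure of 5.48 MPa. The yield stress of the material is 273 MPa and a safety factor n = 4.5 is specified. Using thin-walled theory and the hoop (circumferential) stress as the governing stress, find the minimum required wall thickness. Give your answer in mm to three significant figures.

t = 21.7 mm

σ_allow = 273/4.5 = 60.67 MPa.
Hoop stress σ_h = pD/(2t), so t = pD/(2σ_allow) = 5.48×480/(2×60.67) = 21.68 mm.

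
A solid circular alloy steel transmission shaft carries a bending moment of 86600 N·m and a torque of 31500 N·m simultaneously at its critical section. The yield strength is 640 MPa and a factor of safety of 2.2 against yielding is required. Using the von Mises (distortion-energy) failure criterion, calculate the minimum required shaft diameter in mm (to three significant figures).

σ_allow = σ_y/n = 640/2.2 = 290.9 MPa.
For a solid shaft σ_b = 32M/(πd³) and τ = 16T/(πd³), so the von Mises stress is σ' = (16/πd³)·√(4M²+3T²).
√(4M²+3T²) = √(4×(8.660×10^7)² + 3×(3.150×10^7)²) = 1.816×10^8 N·mm.
d³ = 16×1.816×10^8/(π×290.9) = 3.179×10^6 mm³.
d = 147.0 mm.

d = 147 mm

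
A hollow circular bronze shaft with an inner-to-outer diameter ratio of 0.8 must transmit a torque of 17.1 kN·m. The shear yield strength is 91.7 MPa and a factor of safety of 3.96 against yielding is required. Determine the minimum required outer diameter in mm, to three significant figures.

τ_allow = 91.7/3.96 = 23.16 MPa.
For a hollow shaft τ = 16T/[πd_o³(1−k⁴)] with k = 0.8, so 1−k⁴ = 0.5904.
d_o³ = 16T/[π τ_allow (1−k⁴)] = 16×1.7100×10^7/(π×23.16×0.5904) = 6.370×10^6 mm³.
d_o = 185.4 mm.

d_o = 185 mm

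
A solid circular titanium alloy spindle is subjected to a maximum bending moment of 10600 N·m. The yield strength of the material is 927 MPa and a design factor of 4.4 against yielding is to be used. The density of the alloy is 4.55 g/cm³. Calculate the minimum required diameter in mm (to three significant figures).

σ_allow = 927/4.4 = 210.7 MPa.
For a solid circular section σ = 32M/(πd³), so d³ = 32M/(π σ_allow) = 32×1.0600×10^7/(π×210.7) = 512500 mm³.
d = 80.03 mm.

d = 80.0 mm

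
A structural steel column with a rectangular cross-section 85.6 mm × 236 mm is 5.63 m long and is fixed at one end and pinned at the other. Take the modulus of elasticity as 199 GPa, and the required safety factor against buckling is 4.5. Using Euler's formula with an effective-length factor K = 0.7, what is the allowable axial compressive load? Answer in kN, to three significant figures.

P_allow = 347 kN

Buckling occurs about the weak axis: I_min = h·b³/12 = 236×85.6³/12 = 1.234×10^7 mm⁴ (b = 85.6 mm is the smaller dimension).
Effective length L_e = KL = 0.7×5.63 m = 3941 mm.
Euler critical load P_cr = π²EI/L_e² = π²×199000×1.234×10^7/3941² = 1.560×10^6 N.
P_allow = P_cr/n = 1.560×10^6/4.5 = 346600 N.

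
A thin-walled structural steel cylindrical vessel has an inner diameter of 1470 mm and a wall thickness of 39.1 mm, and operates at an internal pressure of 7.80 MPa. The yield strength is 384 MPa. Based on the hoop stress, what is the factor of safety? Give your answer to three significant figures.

σ_h = pD/(2t) = 7.80×1470/(2×39.1) = 146.6 MPa.
n = 384/146.6 = 2.619.

n = 2.62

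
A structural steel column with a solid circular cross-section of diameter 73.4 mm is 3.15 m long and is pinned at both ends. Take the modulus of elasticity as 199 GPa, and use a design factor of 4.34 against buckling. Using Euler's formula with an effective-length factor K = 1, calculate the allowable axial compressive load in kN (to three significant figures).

P_allow = 65.0 kN

I = πd⁴/64 = π×73.4⁴/64 = 1.425×10^6 mm⁴.
Effective length L_e = KL = 1×3.15 m = 3150 mm.
Euler critical load P_cr = π²EI/L_e² = π²×199000×1.425×10^6/3150² = 282000 N.
P_allow = P_cr/n = 282000/4.34 = 64980 N.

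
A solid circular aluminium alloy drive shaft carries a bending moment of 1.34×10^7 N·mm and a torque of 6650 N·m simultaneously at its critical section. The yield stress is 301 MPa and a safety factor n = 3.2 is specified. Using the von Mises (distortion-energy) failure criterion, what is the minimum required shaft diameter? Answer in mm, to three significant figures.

d = 116 mm

σ_allow = σ_y/n = 301/3.2 = 94.06 MPa.
For a solid shaft σ_b = 32M/(πd³) and τ = 16T/(πd³), so the von Mises stress is σ' = (16/πd³)·√(4M²+3T²).
√(4M²+3T²) = √(4×(1.340×10^7)² + 3×(6.650×10^6)²) = 2.917×10^7 N·mm.
d³ = 16×2.917×10^7/(π×94.06) = 1.579×10^6 mm³.
d = 116.5 mm.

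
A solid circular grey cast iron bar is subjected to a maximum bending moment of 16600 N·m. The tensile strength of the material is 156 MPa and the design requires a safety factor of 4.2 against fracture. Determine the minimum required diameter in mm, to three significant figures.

σ_allow = 156/4.2 = 37.14 MPa.
For a solid circular section σ = 32M/(πd³), so d³ = 32M/(π σ_allow) = 32×1.6600×10^7/(π×37.14) = 4.552×10^6 mm³.
d = 165.7 mm.

d = 166 mm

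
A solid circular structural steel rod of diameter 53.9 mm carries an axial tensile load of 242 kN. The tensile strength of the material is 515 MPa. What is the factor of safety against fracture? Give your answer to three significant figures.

A = πd²/4 = 2282 mm².
σ = F/A = 242000/2282 = 106.1 MPa.
n = 515/106.1 = 4.856.

n = 4.86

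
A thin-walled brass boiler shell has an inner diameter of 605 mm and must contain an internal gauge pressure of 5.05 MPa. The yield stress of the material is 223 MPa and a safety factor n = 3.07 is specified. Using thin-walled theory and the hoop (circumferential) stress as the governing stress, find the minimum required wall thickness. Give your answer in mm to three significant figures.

t = 21.0 mm

σ_allow = 223/3.07 = 72.64 MPa.
Hoop stress σ_h = pD/(2t), so t = pD/(2σ_allow) = 5.05×605/(2×72.64) = 21.03 mm.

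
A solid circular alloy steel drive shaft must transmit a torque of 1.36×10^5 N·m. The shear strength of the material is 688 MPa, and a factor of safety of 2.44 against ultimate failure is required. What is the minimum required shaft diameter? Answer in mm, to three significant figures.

Allowable shear stress τ_allow = 688/2.44 = 282.0 MPa.
For a solid shaft τ = 16T/(πd³), so d³ = 16T/(π τ_allow) = 16×1.3600×10^8/(π×282.0) = 2.456×10^6 mm³.
d = (2.456×10^6)^(1/3) = 134.9 mm.

d = 135 mm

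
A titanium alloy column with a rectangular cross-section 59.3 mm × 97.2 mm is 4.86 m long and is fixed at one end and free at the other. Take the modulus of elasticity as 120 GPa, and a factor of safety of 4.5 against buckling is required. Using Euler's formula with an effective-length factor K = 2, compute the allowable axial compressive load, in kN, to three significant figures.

P_allow = 4.71 kN

Buckling occurs about the weak axis: I_min = h·b³/12 = 97.2×59.3³/12 = 1.689×10^6 mm⁴ (b = 59.3 mm is the smaller dimension).
Effective length L_e = KL = 2×4.86 m = 9720 mm.
Euler critical load P_cr = π²EI/L_e² = π²×120000×1.689×10^6/9720² = 21170 N.
P_allow = P_cr/n = 21170/4.5 = 4705 N.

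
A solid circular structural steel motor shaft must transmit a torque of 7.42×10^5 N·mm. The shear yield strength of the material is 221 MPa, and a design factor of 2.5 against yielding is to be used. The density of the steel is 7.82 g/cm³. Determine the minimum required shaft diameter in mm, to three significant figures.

d = 35.0 mm

Allowable shear stress τ_allow = 221/2.5 = 88.40 MPa.
For a solid shaft τ = 16T/(πd³), so d³ = 16T/(π τ_allow) = 16×742000/(π×88.40) = 42750 mm³.
d = (42750)^(1/3) = 34.97 mm.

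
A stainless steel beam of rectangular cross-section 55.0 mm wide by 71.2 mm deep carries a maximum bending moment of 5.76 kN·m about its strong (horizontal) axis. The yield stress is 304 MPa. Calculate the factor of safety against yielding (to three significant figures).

n = 2.45

Section modulus S = bh²/6 = 55.0×71.2²/6 = 46470 mm³.
σ = M/S = 5760000/46470 = 124.0 MPa.
n = 304/124.0 = 2.453.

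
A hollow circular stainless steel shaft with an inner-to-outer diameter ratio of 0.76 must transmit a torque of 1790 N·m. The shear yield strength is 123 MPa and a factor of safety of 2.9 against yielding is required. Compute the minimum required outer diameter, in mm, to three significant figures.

d_o = 68.6 mm

τ_allow = 123/2.9 = 42.41 MPa.
For a hollow shaft τ = 16T/[πd_o³(1−k⁴)] with k = 0.76, so 1−k⁴ = 0.6664.
d_o³ = 16T/[π τ_allow (1−k⁴)] = 16×1790000/(π×42.41×0.6664) = 322500 mm³.
d_o = 68.58 mm.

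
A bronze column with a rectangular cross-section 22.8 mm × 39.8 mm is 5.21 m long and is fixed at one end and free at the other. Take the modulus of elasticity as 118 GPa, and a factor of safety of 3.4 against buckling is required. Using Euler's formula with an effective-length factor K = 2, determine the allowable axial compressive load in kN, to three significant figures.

Buckling occurs about the weak axis: I_min = h·b³/12 = 39.8×22.8³/12 = 39310 mm⁴ (b = 22.8 mm is the smaller dimension).
Effective length L_e = KL = 2×5.21 m = 10420 mm.
Euler critical load P_cr = π²EI/L_e² = π²×118000×39310/10420² = 421.7 N.
P_allow = P_cr/n = 421.7/3.4 = 124.0 N.

P_allow = 0.124 kN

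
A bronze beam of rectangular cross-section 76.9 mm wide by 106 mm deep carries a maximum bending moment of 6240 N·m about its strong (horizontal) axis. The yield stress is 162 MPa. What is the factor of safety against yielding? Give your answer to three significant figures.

n = 3.74

Section modulus S = bh²/6 = 76.9×106²/6 = 144000 mm³.
σ = M/S = 6240000/144000 = 43.33 MPa.
n = 162/43.33 = 3.739.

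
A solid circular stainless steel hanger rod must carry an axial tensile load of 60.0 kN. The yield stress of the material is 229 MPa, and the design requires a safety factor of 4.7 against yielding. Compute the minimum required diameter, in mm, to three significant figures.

d = 39.6 mm

Allowable stress σ_allow = 229/4.7 = 48.72 MPa.
Required area A = F/σ_allow = 60000/48.72 = 1231 mm².
A = πd²/4 → d = √(4A/π) = 39.60 mm.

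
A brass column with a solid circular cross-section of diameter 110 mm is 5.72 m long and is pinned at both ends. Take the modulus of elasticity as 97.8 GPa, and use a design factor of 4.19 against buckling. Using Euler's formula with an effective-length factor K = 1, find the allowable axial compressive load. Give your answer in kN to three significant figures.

I = πd⁴/64 = π×110⁴/64 = 7.187×10^6 mm⁴.
Effective length L_e = KL = 1×5.72 m = 5720 mm.
Euler critical load P_cr = π²EI/L_e² = π²×97800×7.187×10^6/5720² = 212000 N.
P_allow = P_cr/n = 212000/4.19 = 50600 N.

P_allow = 50.6 kN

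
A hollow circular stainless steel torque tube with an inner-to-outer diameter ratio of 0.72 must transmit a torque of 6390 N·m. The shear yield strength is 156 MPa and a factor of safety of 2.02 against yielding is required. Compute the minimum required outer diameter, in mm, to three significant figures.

τ_allow = 156/2.02 = 77.23 MPa.
For a hollow shaft τ = 16T/[πd_o³(1−k⁴)] with k = 0.72, so 1−k⁴ = 0.7313.
d_o³ = 16T/[π τ_allow (1−k⁴)] = 16×6390000/(π×77.23×0.7313) = 576300 mm³.
d_o = 83.22 mm.

d_o = 83.2 mm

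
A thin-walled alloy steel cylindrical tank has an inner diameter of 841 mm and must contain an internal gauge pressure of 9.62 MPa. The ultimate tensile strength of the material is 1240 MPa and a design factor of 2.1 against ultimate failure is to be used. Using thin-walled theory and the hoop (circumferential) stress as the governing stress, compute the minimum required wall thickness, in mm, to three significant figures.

σ_allow = 1240/2.1 = 590.5 MPa.
Hoop stress σ_h = pD/(2t), so t = pD/(2σ_allow) = 9.62×841/(2×590.5) = 6.851 mm.

t = 6.85 mm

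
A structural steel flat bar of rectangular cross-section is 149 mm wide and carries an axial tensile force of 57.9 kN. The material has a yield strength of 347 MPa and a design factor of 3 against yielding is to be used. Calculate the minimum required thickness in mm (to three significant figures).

σ_allow = 347/3 = 115.7 MPa.
Required area A = F/σ_allow = 57900/115.7 = 500.6 mm².
t = A/w = 500.6/149 = 3.360 mm.

t = 3.36 mm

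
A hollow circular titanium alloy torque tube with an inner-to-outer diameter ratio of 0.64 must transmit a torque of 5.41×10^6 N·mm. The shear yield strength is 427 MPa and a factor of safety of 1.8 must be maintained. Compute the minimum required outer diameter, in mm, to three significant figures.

d_o = 51.9 mm

τ_allow = 427/1.8 = 237.2 MPa.
For a hollow shaft τ = 16T/[πd_o³(1−k⁴)] with k = 0.64, so 1−k⁴ = 0.8322.
d_o³ = 16T/[π τ_allow (1−k⁴)] = 16×5410000/(π×237.2×0.8322) = 139600 mm³.
d_o = 51.87 mm.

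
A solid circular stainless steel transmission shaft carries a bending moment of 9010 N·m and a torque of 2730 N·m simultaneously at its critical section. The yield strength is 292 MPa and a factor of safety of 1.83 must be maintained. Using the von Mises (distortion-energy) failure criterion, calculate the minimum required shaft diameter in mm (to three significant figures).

σ_allow = σ_y/n = 292/1.83 = 159.6 MPa.
For a solid shaft σ_b = 32M/(πd³) and τ = 16T/(πd³), so the von Mises stress is σ' = (16/πd³)·√(4M²+3T²).
√(4M²+3T²) = √(4×(9.010×10^6)² + 3×(2.730×10^6)²) = 1.863×10^7 N·mm.
d³ = 16×1.863×10^7/(π×159.6) = 594600 mm³.
d = 84.09 mm.

d = 84.1 mm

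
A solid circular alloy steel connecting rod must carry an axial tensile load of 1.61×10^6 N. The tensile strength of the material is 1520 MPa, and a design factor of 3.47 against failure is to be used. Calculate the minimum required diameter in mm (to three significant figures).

Allowable stress σ_allow = 1520/3.47 = 438.0 MPa.
Required area A = F/σ_allow = 1610000/438.0 = 3675 mm².
A = πd²/4 → d = √(4A/π) = 68.41 mm.

d = 68.4 mm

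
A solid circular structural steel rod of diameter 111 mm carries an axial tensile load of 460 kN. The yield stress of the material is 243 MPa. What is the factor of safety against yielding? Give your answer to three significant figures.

A = πd²/4 = 9677 mm².
σ = F/A = 460000/9677 = 47.54 MPa.
n = 243/47.54 = 5.112.

n = 5.11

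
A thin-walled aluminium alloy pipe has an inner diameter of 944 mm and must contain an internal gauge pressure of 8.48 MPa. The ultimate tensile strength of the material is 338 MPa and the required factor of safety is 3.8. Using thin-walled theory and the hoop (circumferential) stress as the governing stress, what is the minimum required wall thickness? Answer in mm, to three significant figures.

σ_allow = 338/3.8 = 88.95 MPa.
Hoop stress σ_h = pD/(2t), so t = pD/(2σ_allow) = 8.48×944/(2×88.95) = 45.00 mm.

t = 45.0 mm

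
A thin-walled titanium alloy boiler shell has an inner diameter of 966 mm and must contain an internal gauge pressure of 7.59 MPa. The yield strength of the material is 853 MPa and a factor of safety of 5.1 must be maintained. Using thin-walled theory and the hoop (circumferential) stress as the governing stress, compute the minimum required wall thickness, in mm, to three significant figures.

σ_allow = 853/5.1 = 167.3 MPa.
Hoop stress σ_h = pD/(2t), so t = pD/(2σ_allow) = 7.59×966/(2×167.3) = 21.92 mm.

t = 21.9 mm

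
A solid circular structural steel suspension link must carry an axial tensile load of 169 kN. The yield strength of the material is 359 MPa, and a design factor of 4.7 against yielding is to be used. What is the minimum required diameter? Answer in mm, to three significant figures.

Allowable stress σ_allow = 359/4.7 = 76.38 MPa.
Required area A = F/σ_allow = 169000/76.38 = 2213 mm².
A = πd²/4 → d = √(4A/π) = 53.08 mm.

d = 53.1 mm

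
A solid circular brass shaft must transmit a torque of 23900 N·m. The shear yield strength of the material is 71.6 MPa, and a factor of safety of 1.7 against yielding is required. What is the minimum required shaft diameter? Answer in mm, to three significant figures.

Allowable shear stress τ_allow = 71.6/1.7 = 42.12 MPa.
For a solid shaft τ = 16T/(πd³), so d³ = 16T/(π τ_allow) = 16×2.3900×10^7/(π×42.12) = 2.890×10^6 mm³.
d = (2.890×10^6)^(1/3) = 142.4 mm.

d = 142 mm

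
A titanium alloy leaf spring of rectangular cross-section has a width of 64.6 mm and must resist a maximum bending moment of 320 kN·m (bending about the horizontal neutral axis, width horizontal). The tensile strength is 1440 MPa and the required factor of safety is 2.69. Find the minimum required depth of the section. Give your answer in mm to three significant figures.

h = 236 mm

σ_allow = 1440/2.69 = 535.3 MPa.
For a rectangular section σ = 6M/(bh²), so h² = 6M/(b σ_allow) = 6×3.2000×10^8/(64.6×535.3) = 55520 mm².
h = 235.6 mm.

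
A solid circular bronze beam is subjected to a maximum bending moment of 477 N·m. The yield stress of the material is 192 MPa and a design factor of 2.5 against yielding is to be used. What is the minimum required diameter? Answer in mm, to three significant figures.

d = 39.8 mm

σ_allow = 192/2.5 = 76.80 MPa.
For a solid circular section σ = 32M/(πd³), so d³ = 32M/(π σ_allow) = 32×477000/(π×76.80) = 63260 mm³.
d = 39.85 mm.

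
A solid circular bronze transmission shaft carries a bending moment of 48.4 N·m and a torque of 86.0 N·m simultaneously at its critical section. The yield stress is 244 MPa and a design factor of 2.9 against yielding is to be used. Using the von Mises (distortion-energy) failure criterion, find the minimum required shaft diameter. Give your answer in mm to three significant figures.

σ_allow = σ_y/n = 244/2.9 = 84.14 MPa.
For a solid shaft σ_b = 32M/(πd³) and τ = 16T/(πd³), so the von Mises stress is σ' = (16/πd³)·√(4M²+3T²).
√(4M²+3T²) = √(4×(48400)² + 3×(86000)²) = 177600 N·mm.
d³ = 16×177600/(π×84.14) = 10750 mm³.
d = 22.07 mm.

d = 22.1 mm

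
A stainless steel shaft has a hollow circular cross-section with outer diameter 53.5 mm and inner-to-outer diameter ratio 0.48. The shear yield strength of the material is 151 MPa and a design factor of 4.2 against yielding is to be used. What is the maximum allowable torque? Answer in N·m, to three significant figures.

τ_allow = 151/4.2 = 35.95 MPa.
For a hollow shaft T_allow = τ_allow·πd_o³(1−k⁴)/16 with 1−k⁴ = 0.9469, so πd_o³(1−k⁴)/16 = 28470 mm³.
T_allow = 35.95×28470 = 1.024×10^6 N·mm = 1024 N·m.

T_allow = 1020 N·m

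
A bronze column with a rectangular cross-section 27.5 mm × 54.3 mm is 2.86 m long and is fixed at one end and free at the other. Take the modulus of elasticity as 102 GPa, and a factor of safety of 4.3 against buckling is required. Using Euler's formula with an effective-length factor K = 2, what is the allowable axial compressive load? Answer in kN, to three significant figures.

Buckling occurs about the weak axis: I_min = h·b³/12 = 54.3×27.5³/12 = 94110 mm⁴ (b = 27.5 mm is the smaller dimension).
Effective length L_e = KL = 2×2.86 m = 5720 mm.
Euler critical load P_cr = π²EI/L_e² = π²×102000×94110/5720² = 2896 N.
P_allow = P_cr/n = 2896/4.3 = 673.4 N.

P_allow = 0.673 kN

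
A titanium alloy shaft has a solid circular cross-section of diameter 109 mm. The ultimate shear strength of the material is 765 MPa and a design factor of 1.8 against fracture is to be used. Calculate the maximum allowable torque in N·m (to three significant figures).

τ_allow = 765/1.8 = 425.0 MPa.
For a solid shaft T_allow = τ_allow·πd³/16; πd³/16 = π×109³/16 = 254300 mm³.
T_allow = 425.0×254300 = 1.081×10^8 N·mm = 108100 N·m.

T_allow = 1.08×10^5 N·m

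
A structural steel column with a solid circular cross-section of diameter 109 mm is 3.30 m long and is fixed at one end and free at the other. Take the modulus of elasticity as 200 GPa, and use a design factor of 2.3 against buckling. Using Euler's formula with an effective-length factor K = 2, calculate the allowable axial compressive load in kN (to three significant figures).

P_allow = 137 kN

I = πd⁴/64 = π×109⁴/64 = 6.929×10^6 mm⁴.
Effective length L_e = KL = 2×3.30 m = 6600 mm.
Euler critical load P_cr = π²EI/L_e² = π²×200000×6.929×10^6/6600² = 314000 N.
P_allow = P_cr/n = 314000/2.3 = 136500 N.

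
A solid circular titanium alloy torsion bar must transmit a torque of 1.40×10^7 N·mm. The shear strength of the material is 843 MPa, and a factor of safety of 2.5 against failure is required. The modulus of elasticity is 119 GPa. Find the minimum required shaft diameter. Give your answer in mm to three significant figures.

d = 59.6 mm

Allowable shear stress τ_allow = 843/2.5 = 337.2 MPa.
For a solid shaft τ = 16T/(πd³), so d³ = 16T/(π τ_allow) = 16×1.4000×10^7/(π×337.2) = 211500 mm³.
d = (211500)^(1/3) = 59.58 mm.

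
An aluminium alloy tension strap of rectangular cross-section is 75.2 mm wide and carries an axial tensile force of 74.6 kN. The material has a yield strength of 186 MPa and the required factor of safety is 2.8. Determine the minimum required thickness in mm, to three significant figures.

σ_allow = 186/2.8 = 66.43 MPa.
Required area A = F/σ_allow = 74600/66.43 = 1123 mm².
t = A/w = 1123/75.2 = 14.93 mm.

t = 14.9 mm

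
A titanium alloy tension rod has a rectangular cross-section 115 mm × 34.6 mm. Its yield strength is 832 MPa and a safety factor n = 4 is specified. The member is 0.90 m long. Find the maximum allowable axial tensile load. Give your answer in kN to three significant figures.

σ_allow = 832/4 = 208.0 MPa.
A = 115×34.6 = 3979 mm².
F_allow = σ_allow × A = 208.0×3979 = 827600 N.

F_allow = 828 kN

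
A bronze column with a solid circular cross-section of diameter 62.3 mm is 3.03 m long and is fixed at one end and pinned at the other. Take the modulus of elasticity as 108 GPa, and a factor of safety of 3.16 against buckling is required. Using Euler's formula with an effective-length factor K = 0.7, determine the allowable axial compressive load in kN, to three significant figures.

P_allow = 55.4 kN

I = πd⁴/64 = π×62.3⁴/64 = 739500 mm⁴.
Effective length L_e = KL = 0.7×3.03 m = 2121 mm.
Euler critical load P_cr = π²EI/L_e² = π²×108000×739500/2121² = 175200 N.
P_allow = P_cr/n = 175200/3.16 = 55450 N.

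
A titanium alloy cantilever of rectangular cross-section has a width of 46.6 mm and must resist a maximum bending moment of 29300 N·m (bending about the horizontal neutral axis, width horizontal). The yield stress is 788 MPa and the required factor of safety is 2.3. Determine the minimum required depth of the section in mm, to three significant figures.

h = 105 mm

σ_allow = 788/2.3 = 342.6 MPa.
For a rectangular section σ = 6M/(bh²), so h² = 6M/(b σ_allow) = 6×2.9300×10^7/(46.6×342.6) = 11010 mm².
h = 104.9 mm.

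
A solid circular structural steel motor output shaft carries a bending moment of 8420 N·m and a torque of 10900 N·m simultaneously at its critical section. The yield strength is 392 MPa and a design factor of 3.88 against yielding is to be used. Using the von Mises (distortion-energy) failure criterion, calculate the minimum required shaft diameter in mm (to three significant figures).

d = 108 mm

σ_allow = σ_y/n = 392/3.88 = 101.0 MPa.
For a solid shaft σ_b = 32M/(πd³) and τ = 16T/(πd³), so the von Mises stress is σ' = (16/πd³)·√(4M²+3T²).
√(4M²+3T²) = √(4×(8.420×10^6)² + 3×(1.090×10^7)²) = 2.530×10^7 N·mm.
d³ = 16×2.530×10^7/(π×101.0) = 1.275×10^6 mm³.
d = 108.4 mm.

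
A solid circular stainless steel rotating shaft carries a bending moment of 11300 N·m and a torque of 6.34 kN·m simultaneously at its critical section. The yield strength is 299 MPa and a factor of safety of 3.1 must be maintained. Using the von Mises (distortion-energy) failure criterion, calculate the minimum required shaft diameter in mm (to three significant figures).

σ_allow = σ_y/n = 299/3.1 = 96.45 MPa.
For a solid shaft σ_b = 32M/(πd³) and τ = 16T/(πd³), so the von Mises stress is σ' = (16/πd³)·√(4M²+3T²).
√(4M²+3T²) = √(4×(1.130×10^7)² + 3×(6.340×10^6)²) = 2.513×10^7 N·mm.
d³ = 16×2.513×10^7/(π×96.45) = 1.327×10^6 mm³.
d = 109.9 mm.

d = 110 mm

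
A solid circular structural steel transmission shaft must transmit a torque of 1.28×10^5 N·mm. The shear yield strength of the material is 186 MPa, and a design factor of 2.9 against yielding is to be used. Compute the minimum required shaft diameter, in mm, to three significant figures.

d = 21.7 mm

Allowable shear stress τ_allow = 186/2.9 = 64.14 MPa.
For a solid shaft τ = 16T/(πd³), so d³ = 16T/(π τ_allow) = 16×128000/(π×64.14) = 10160 mm³.
d = (10160)^(1/3) = 21.66 mm.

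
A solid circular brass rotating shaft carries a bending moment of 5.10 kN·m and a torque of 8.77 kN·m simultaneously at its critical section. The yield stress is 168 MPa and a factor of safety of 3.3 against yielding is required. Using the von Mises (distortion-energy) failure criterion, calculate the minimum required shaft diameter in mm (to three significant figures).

d = 122 mm

σ_allow = σ_y/n = 168/3.3 = 50.91 MPa.
For a solid shaft σ_b = 32M/(πd³) and τ = 16T/(πd³), so the von Mises stress is σ' = (16/πd³)·√(4M²+3T²).
√(4M²+3T²) = √(4×(5.100×10^6)² + 3×(8.770×10^6)²) = 1.830×10^7 N·mm.
d³ = 16×1.830×10^7/(π×50.91) = 1.830×10^6 mm³.
d = 122.3 mm.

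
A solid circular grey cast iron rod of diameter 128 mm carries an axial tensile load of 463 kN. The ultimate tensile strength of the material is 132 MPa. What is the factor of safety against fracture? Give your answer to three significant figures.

n = 3.67

A = πd²/4 = 12870 mm².
σ = F/A = 463000/12870 = 35.98 MPa.
n = 132/35.98 = 3.669.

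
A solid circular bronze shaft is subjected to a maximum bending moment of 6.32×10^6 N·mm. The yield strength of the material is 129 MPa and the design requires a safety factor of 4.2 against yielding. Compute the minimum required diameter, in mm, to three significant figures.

σ_allow = 129/4.2 = 30.71 MPa.
For a solid circular section σ = 32M/(πd³), so d³ = 32M/(π σ_allow) = 32×6320000/(π×30.71) = 2.096×10^6 mm³.
d = 128.0 mm.

d = 128 mm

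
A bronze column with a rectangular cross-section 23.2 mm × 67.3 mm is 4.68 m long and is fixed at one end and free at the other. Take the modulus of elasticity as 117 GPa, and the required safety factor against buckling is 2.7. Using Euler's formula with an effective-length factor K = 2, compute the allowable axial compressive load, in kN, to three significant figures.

P_allow = 0.342 kN

Buckling occurs about the weak axis: I_min = h·b³/12 = 67.3×23.2³/12 = 70030 mm⁴ (b = 23.2 mm is the smaller dimension).
Effective length L_e = KL = 2×4.68 m = 9360 mm.
Euler critical load P_cr = π²EI/L_e² = π²×117000×70030/9360² = 923.1 N.
P_allow = P_cr/n = 923.1/2.7 = 341.9 N.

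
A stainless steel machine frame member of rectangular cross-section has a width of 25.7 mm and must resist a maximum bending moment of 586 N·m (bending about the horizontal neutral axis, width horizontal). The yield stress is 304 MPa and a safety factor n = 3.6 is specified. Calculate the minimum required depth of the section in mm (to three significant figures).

h = 40.3 mm

σ_allow = 304/3.6 = 84.44 MPa.
For a rectangular section σ = 6M/(bh²), so h² = 6M/(b σ_allow) = 6×586000/(25.7×84.44) = 1620 mm².
h = 40.25 mm.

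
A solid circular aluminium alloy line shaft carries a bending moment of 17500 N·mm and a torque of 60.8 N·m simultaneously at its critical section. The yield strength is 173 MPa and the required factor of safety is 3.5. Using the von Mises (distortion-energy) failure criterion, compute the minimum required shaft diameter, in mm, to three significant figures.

d = 22.5 mm

σ_allow = σ_y/n = 173/3.5 = 49.43 MPa.
For a solid shaft σ_b = 32M/(πd³) and τ = 16T/(πd³), so the von Mises stress is σ' = (16/πd³)·√(4M²+3T²).
√(4M²+3T²) = √(4×(17500)² + 3×(60800)²) = 111000 N·mm.
d³ = 16×111000/(π×49.43) = 11430 mm³.
d = 22.53 mm.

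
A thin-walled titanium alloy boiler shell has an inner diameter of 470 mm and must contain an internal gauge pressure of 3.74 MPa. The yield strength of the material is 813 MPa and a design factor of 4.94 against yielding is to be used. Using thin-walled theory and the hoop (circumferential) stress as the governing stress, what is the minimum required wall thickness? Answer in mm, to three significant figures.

t = 5.34 mm

σ_allow = 813/4.94 = 164.6 MPa.
Hoop stress σ_h = pD/(2t), so t = pD/(2σ_allow) = 3.74×470/(2×164.6) = 5.340 mm.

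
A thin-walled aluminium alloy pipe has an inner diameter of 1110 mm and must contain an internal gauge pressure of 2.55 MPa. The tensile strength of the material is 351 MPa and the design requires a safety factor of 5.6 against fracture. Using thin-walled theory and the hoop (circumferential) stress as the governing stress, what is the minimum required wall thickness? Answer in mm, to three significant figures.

t = 22.6 mm

σ_allow = 351/5.6 = 62.68 MPa.
Hoop stress σ_h = pD/(2t), so t = pD/(2σ_allow) = 2.55×1110/(2×62.68) = 22.58 mm.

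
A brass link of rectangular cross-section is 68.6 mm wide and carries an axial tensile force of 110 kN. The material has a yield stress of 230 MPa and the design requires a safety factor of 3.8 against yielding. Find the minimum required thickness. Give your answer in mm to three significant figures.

σ_allow = 230/3.8 = 60.53 MPa.
Required area A = F/σ_allow = 110000/60.53 = 1817 mm².
t = A/w = 1817/68.6 = 26.49 mm.

t = 26.5 mm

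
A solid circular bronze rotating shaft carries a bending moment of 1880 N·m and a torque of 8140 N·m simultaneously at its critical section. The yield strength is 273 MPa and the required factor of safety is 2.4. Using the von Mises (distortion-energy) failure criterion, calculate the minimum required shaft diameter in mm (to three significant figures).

d = 86.8 mm

σ_allow = σ_y/n = 273/2.4 = 113.8 MPa.
For a solid shaft σ_b = 32M/(πd³) and τ = 16T/(πd³), so the von Mises stress is σ' = (16/πd³)·√(4M²+3T²).
√(4M²+3T²) = √(4×(1.880×10^6)² + 3×(8.140×10^6)²) = 1.459×10^7 N·mm.
d³ = 16×1.459×10^7/(π×113.8) = 653300 mm³.
d = 86.77 mm.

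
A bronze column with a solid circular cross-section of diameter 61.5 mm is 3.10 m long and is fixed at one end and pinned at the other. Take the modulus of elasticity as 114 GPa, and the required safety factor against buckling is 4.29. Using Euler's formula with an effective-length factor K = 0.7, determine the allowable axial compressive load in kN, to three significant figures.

I = πd⁴/64 = π×61.5⁴/64 = 702200 mm⁴.
Effective length L_e = KL = 0.7×3.10 m = 2170 mm.
Euler critical load P_cr = π²EI/L_e² = π²×114000×702200/2170² = 167800 N.
P_allow = P_cr/n = 167800/4.29 = 39110 N.

P_allow = 39.1 kN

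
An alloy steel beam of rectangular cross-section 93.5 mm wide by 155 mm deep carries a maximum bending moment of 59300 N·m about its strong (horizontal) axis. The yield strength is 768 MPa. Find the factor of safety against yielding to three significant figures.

n = 4.85

Section modulus S = bh²/6 = 93.5×155²/6 = 374400 mm³.
σ = M/S = 5.9300×10^7/374400 = 158.4 MPa.
n = 768/158.4 = 4.849.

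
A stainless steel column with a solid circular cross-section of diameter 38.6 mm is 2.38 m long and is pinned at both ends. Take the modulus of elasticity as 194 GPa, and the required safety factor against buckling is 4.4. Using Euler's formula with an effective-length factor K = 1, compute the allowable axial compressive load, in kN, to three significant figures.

P_allow = 8.37 kN

I = πd⁴/64 = π×38.6⁴/64 = 109000 mm⁴.
Effective length L_e = KL = 1×2.38 m = 2380 mm.
Euler critical load P_cr = π²EI/L_e² = π²×194000×109000/2380² = 36840 N.
P_allow = P_cr/n = 36840/4.4 = 8372 N.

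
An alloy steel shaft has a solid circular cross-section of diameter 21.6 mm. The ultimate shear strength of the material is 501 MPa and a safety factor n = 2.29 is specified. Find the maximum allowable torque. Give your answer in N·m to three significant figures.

T_allow = 433 N·m

τ_allow = 501/2.29 = 218.8 MPa.
For a solid shaft T_allow = τ_allow·πd³/16; πd³/16 = π×21.6³/16 = 1979 mm³.
T_allow = 218.8×1979 = 432900 N·mm = 432.9 N·m.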